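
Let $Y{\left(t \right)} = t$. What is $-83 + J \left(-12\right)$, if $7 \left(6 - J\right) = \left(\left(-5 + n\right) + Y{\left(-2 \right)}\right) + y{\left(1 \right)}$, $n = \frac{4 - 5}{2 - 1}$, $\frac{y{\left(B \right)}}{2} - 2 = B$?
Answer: $- \frac{1109}{7} \approx -158.43$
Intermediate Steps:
$y{\left(B \right)} = 4 + 2 B$
$n = -1$ ($n = - 1^{-1} = \left(-1\right) 1 = -1$)
$J = \frac{44}{7}$ ($J = 6 - \frac{\left(\left(-5 - 1\right) - 2\right) + \left(4 + 2 \cdot 1\right)}{7} = 6 - \frac{\left(-6 - 2\right) + \left(4 + 2\right)}{7} = 6 - \frac{-8 + 6}{7} = 6 - - \frac{2}{7} = 6 + \frac{2}{7} = \frac{44}{7} \approx 6.2857$)
$-83 + J \left(-12\right) = -83 + \frac{44}{7} \left(-12\right) = -83 - \frac{528}{7} = - \frac{1109}{7}$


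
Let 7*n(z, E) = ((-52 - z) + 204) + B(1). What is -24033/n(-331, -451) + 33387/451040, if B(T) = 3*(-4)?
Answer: -25287728321/70813280 ≈ -357.10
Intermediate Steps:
B(T) = -12
n(z, E) = 20 - z/7 (n(z, E) = (((-52 - z) + 204) - 12)/7 = ((152 - z) - 12)/7 = (140 - z)/7 = 20 - z/7)
-24033/n(-331, -451) + 33387/451040 = -24033/(20 - 1/7*(-331)) + 33387/451040 = -24033/(20 + 331/7) + 33387*(1/451040) = -24033/471/7 + 33387/451040 = -24033*7/471 + 33387/451040 = -56077/157 + 33387/451040 = -25287728321/70813280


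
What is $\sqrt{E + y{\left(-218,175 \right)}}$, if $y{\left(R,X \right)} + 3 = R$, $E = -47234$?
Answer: $i \sqrt{47455} \approx 217.84 i$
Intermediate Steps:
$y{\left(R,X \right)} = -3 + R$
$\sqrt{E + y{\left(-218,175 \right)}} = \sqrt{-47234 - 221} = \sqrt{-47455} = i \sqrt{47455}$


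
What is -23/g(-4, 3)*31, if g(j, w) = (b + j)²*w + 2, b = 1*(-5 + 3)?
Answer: -713/110 ≈ -6.4818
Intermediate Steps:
b = -2 (b = 1*(-2) = -2)
g(j, w) = 2 + w*(-2 + j)² (g(j, w) = (-2 + j)²*w + 2 = w*(-2 + j)² + 2 = 2 + w*(-2 + j)²)
-23/g(-4, 3)*31 = -23/(2 + 3*(-2 - 4)²)*31 = -23/(2 + 3*(-6)²)*31 = -23/(2 + 3*36)*31 = -23/(2 + 108)*31 = -23/110*31 = -713/110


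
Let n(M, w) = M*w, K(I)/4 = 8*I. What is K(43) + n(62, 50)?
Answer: 4476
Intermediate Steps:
K(I) = 32*I (K(I) = 4*(8*I) = 32*I)
K(43) + n(62, 50) = 32*43 + 62*50 = 1376 + 3100 = 4476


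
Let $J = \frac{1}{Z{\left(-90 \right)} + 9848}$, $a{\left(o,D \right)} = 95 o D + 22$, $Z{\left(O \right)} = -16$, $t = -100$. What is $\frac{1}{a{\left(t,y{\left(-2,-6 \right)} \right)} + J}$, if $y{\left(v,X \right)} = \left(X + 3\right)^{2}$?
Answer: $- \frac{9832}{840419695} \approx -1.1699 \cdot 10^{-5}$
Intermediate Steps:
$y{\left(v,X \right)} = \left(3 + X\right)^{2}$
$a{\left(o,D \right)} = 22 + 95 D o$ ($a{\left(o,D \right)} = 95 D o + 22 = 22 + 95 D o$)
$J = \frac{1}{9832}$ ($J = \frac{1}{-16 + 9848} = \frac{1}{9832} \approx 0.00010171$)
$\frac{1}{a{\left(t,y{\left(-2,-6 \right)} \right)} + J} = \frac{1}{\left(22 + 95 \left(3 - 6\right)^{2} \left(-100\right)\right) + \frac{1}{9832}} = \frac{1}{\left(22 + 95 \left(-3\right)^{2} \left(-100\right)\right) + \frac{1}{9832}} = \frac{1}{\left(22 + 95 \cdot 9 \left(-100\right)\right) + \frac{1}{9832}} = \frac{1}{\left(22 - 85500\right) + \frac{1}{9832}} = \frac{1}{-85478 + \frac{1}{9832}} = \frac{1}{- \frac{840419695}{9832}} = - \frac{9832}{840419695}$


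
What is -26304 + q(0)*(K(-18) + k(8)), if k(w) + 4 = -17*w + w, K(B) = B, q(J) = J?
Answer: -26304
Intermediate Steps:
k(w) = -4 - 16*w (k(w) = -4 + (-17*w + w) = -4 - 16*w)
-26304 + q(0)*(K(-18) + k(8)) = -26304 + 0*(-18 + (-4 - 16*8)) = -26304 + 0*(-18 + (-4 - 128)) = -26304 + 0*(-18 - 132) = -26304 + 0*(-150) = -26304 + 0 = -26304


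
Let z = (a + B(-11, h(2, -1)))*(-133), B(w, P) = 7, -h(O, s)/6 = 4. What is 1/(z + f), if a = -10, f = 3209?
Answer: 1/3608 ≈ 0.00027716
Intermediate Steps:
h(O, s) = -24 (h(O, s) = -6*4 = -24)
z = 399 (z = (-10 + 7)*(-133) = -3*(-133) = 399)
1/(z + f) = 1/(399 + 3209) = 1/3608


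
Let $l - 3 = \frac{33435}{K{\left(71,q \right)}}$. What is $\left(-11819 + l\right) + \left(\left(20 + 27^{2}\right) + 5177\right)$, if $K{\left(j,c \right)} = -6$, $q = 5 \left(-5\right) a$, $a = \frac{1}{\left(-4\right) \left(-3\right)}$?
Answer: $- \frac{22925}{2} \approx -11463.0$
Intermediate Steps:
$a = \frac{1}{12} \approx 0.083333$
$q = - \frac{25}{12}$ ($q = 5 \left(-5\right) \frac{1}{12} = \left(-25\right) \frac{1}{12} = - \frac{25}{12} \approx -2.0833$)
$l = - \frac{11139}{2}$ ($l = 3 + \frac{33435}{-6} = 3 + 33435 \left(- \frac{1}{6}\right) = 3 - \frac{11145}{2} = - \frac{11139}{2} \approx -5569.5$)
$\left(-11819 + l\right) + \left(\left(20 + 27^{2}\right) + 5177\right) = \left(-11819 - \frac{11139}{2}\right) + \left(\left(20 + 27^{2}\right) + 5177\right) = - \frac{34777}{2} + \left(\left(20 + 729\right) + 5177\right) = - \frac{34777}{2} + \left(749 + 5177\right) = - \frac{34777}{2} + 5926 = - \frac{22925}{2}$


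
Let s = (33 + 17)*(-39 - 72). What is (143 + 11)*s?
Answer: -854700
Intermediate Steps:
s = -5550 (s = 50*(-111) = -5550)
(143 + 11)*s = (143 + 11)*(-5550) = 154*(-5550) = -854700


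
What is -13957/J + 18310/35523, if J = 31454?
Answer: 80128229/1117340442 ≈ 0.071713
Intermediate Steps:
-13957/J + 18310/35523 = -13957/31454 + 18310/35523 = 80128229/1117340442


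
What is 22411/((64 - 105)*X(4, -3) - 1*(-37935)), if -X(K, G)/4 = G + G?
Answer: 22411/36951 ≈ 0.60651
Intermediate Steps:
X(K, G) = -8*G (X(K, G) = -4*(G + G) = -8*G)
22411/((64 - 105)*X(4, -3) - 1*(-37935)) = 22411/((64 - 105)*(-8*(-3)) - 1*(-37935)) = 22411/(-41*24 + 37935) = 22411/(-984 + 37935) = 22411/36951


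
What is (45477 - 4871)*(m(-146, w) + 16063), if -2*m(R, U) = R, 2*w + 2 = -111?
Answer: 655218416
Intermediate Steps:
w = -113/2 (w = -1 + (1/2)*(-111) = -1 - 111/2 = -113/2 ≈ -56.500)
m(R, U) = -R/2
(45477 - 4871)*(m(-146, w) + 16063) = (45477 - 4871)*(-1/2*(-146) + 16063) = 40606*(73 + 16063) = 40606*16136 = 655218416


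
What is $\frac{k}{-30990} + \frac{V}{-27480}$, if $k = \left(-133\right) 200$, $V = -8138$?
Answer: $\frac{16386077}{14193420} \approx 1.1545$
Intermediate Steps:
$k = -26600$
$\frac{k}{-30990} + \frac{V}{-27480} = - \frac{26600}{-30990} - \frac{8138}{-27480} = \left(-26600\right) \left(- \frac{1}{30990}\right) - - \frac{4069}{13740} = \frac{2660}{3099} + \frac{4069}{13740} = \frac{16386077}{14193420}$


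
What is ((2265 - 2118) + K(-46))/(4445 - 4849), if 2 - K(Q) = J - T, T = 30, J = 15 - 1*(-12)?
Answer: -38/101 ≈ -0.37624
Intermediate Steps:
J = 27 (J = 15 + 12 = 27)
K(Q) = 5 (K(Q) = 2 - (27 - 1*30) = 2 - (27 - 30) = 2 - 1*(-3) = 2 + 3 = 5)
((2265 - 2118) + K(-46))/(4445 - 4849) = ((2265 - 2118) + 5)/(4445 - 4849) = (147 + 5)/(-404) = 152*(-1/404) = -38/101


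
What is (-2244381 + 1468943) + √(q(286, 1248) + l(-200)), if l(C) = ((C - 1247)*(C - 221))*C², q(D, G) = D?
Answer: -775438 + √24367480286 ≈ -6.1934e+5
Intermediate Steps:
l(C) = C²*(-1247 + C)*(-221 + C) (l(C) = ((-1247 + C)*(-221 + C))*C² = C²*(-1247 + C)*(-221 + C))
(-2244381 + 1468943) + √(q(286, 1248) + l(-200)) = (-2244381 + 1468943) + √(286 + (-200)²*(275587 + (-200)² - 1468*(-200))) = -775438 + √(286 + 40000*(275587 + 40000 + 293600)) = -775438 + √(286 + 40000*609187) = -775438 + √(286 + 24367480000) = -775438 + √24367480286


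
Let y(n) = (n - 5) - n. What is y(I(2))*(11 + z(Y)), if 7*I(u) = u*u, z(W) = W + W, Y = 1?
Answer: -65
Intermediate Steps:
z(W) = 2*W
I(u) = u²/7 (I(u) = (u*u)/7 = u²/7)
y(n) = -5 (y(n) = (-5 + n) - n = -5)
y(I(2))*(11 + z(Y)) = -5*(11 + 2*1) = -5*(11 + 2) = -5*13 = -65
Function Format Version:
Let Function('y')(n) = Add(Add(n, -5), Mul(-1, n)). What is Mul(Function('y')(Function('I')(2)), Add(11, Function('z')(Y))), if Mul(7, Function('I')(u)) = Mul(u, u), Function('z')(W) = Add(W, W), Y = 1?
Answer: -65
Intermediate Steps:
Function('z')(W) = Mul(2, W)
Function('I')(u) = Mul(Rational(1, 7), Pow(u, 2)) (Function('I')(u) = Mul(Rational(1, 7), Mul(u, u)) = Mul(Rational(1, 7), Pow(u, 2)))
Function('y')(n) = -5 (Function('y')(n) = Add(Add(-5, n), Mul(-1, n)) = -5)
Mul(Function('y')(Function('I')(2)), Add(11, Function('z')(Y))) = Mul(-5, Add(11, Mul(2, 1))) = Mul(-5, Add(11, 2)) = Mul(-5, 13) = -65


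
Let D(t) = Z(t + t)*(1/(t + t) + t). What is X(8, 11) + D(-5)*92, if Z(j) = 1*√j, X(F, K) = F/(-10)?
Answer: -⅘ - 2346*I*√10/5 ≈ -0.8 - 1483.7*I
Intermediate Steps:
X(F, K) = -F/10 (X(F, K) = F*(-⅒) = -F/10)
Z(j) = √j
D(t) = √2*√t*(t + 1/(2*t)) (D(t) = √(t + t)*(1/(t + t) + t) = √(2*t)*(1/(2*t) + t) = (√2*√t)*(1/(2*t) + t) = (√2*√t)*(t + 1/(2*t)) = √2*√t*(t + 1/(2*t)))
X(8, 11) + D(-5)*92 = -⅒*8 + (√2*(½ + (-5)²)/√(-5))*92 = -⅘ + (√2*(-I*√5/5)*(½ + 25))*92 = -⅘ + (√2*(-I*√5/5)*(51/2))*92 = -⅘ - 51*I*√10/10*92 = -⅘ - 2346*I*√10/5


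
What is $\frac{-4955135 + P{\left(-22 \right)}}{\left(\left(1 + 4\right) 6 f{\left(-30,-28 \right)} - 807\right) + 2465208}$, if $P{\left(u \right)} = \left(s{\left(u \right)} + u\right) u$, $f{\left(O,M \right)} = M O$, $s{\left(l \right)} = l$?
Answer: $- \frac{1651389}{829867} \approx -1.9899$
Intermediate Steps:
$P{\left(u \right)} = 2 u^{2}$ ($P{\left(u \right)} = \left(u + u\right) u = 2 u u = 2 u^{2}$)
$\frac{-4955135 + P{\left(-22 \right)}}{\left(\left(1 + 4\right) 6 f{\left(-30,-28 \right)} - 807\right) + 2465208} = \frac{-4955135 + 2 \left(-22\right)^{2}}{\left(\left(1 + 4\right) 6 \left(\left(-28\right) \left(-30\right)\right) - 807\right) + 2465208} = \frac{-4955135 + 2 \cdot 484}{\left(5 \cdot 6 \cdot 840 - 807\right) + 2465208} = \frac{-4955135 + 968}{\left(30 \cdot 840 - 807\right) + 2465208} = - \frac{4954167}{\left(25200 - 807\right) + 2465208} = - \frac{4954167}{24393 + 2465208} = - \frac{4954167}{2489601} = \left(-4954167\right) \frac{1}{2489601} = - \frac{1651389}{829867}$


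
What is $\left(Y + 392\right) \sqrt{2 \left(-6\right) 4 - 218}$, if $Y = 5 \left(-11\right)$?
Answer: $337 i \sqrt{266} \approx 5496.3 i$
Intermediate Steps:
$Y = -55$
$\left(Y + 392\right) \sqrt{2 \left(-6\right) 4 - 218} = \left(-55 + 392\right) \sqrt{2 \left(-6\right) 4 - 218} = 337 \sqrt{\left(-12\right) 4 - 218} = 337 \sqrt{-48 - 218} = 337 \sqrt{-266} = 337 i \sqrt{266}$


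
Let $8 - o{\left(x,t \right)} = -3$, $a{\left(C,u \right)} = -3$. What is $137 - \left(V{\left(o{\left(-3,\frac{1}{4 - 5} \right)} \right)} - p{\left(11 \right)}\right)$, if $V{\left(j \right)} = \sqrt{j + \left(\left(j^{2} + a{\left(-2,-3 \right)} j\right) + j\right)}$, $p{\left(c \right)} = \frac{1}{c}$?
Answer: $\frac{1508}{11} - \sqrt{110} \approx 126.6$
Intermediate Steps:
$o{\left(x,t \right)} = 11$ ($o{\left(x,t \right)} = 8 - -3 = 8 + 3 = 11$)
$V{\left(j \right)} = \sqrt{j^{2} - j}$ ($V{\left(j \right)} = \sqrt{j + \left(\left(j^{2} - 3 j\right) + j\right)} = \sqrt{j + \left(j^{2} - 2 j\right)} = \sqrt{j^{2} - j}$)
$137 - \left(V{\left(o{\left(-3,\frac{1}{4 - 5} \right)} \right)} - p{\left(11 \right)}\right) = 137 - \left(\sqrt{11 \left(-1 + 11\right)} - \frac{1}{11}\right) = 137 - \left(\sqrt{11 \cdot 10} - \frac{1}{11}\right) = 137 - \left(\sqrt{110} - \frac{1}{11}\right) = 137 - \left(- \frac{1}{11} + \sqrt{110}\right) = 137 + \left(\frac{1}{11} - \sqrt{110}\right) = \frac{1508}{11} - \sqrt{110}$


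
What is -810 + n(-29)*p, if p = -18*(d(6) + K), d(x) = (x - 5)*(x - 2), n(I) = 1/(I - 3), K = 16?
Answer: -3195/4 ≈ -798.75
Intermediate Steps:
n(I) = 1/(-3 + I)
d(x) = (-5 + x)*(-2 + x)
p = -360 (p = -18*((10 + 6² - 7*6) + 16) = -18*((10 + 36 - 42) + 16) = -18*(4 + 16) = -18*20 = -360)
-810 + n(-29)*p = -810 - 360/(-3 - 29) = -810 - 360/(-32) = -810 - 1/32*(-360) = -810 + 45/4 = -3195/4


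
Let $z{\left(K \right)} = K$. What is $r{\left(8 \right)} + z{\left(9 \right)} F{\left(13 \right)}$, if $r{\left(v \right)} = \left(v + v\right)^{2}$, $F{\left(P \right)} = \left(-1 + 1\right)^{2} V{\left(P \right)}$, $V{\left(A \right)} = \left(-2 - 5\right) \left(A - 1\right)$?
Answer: $256$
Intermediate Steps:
$V{\left(A \right)} = 7 - 7 A$ ($V{\left(A \right)} = - 7 \left(-1 + A\right) = 7 - 7 A$)
$F{\left(P \right)} = 0$ ($F{\left(P \right)} = \left(-1 + 1\right)^{2} \left(7 - 7 P\right) = 0^{2} \left(7 - 7 P\right) = 0 \left(7 - 7 P\right) = 0$)
$r{\left(v \right)} = 4 v^{2}$ ($r{\left(v \right)} = \left(2 v\right)^{2} = 4 v^{2}$)
$r{\left(8 \right)} + z{\left(9 \right)} F{\left(13 \right)} = 4 \cdot 8^{2} + 9 \cdot 0 = 4 \cdot 64 + 0 = 256 + 0 = 256$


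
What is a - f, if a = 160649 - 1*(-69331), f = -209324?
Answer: 439304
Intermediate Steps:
a = 229980 (a = 160649 + 69331 = 229980)
a - f = 229980 - 1*(-209324) = 229980 + 209324 = 439304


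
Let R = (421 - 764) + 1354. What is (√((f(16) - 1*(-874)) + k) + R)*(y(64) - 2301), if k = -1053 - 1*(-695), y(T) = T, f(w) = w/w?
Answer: -2261607 - 2237*√517 ≈ -2.3125e+6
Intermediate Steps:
f(w) = 1
k = -358 (k = -1053 + 695 = -358)
R = 1011 (R = -343 + 1354 = 1011)
(√((f(16) - 1*(-874)) + k) + R)*(y(64) - 2301) = (√((1 - 1*(-874)) - 358) + 1011)*(64 - 2301) = (√((1 + 874) - 358) + 1011)*(-2237) = (√(875 - 358) + 1011)*(-2237) = (√517 + 1011)*(-2237) = (1011 + √517)*(-2237) = -2261607 - 2237*√517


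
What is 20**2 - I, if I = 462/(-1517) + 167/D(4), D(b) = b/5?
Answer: 1162353/6068 ≈ 191.55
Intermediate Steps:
D(b) = b/5 (D(b) = b*(1/5) = b/5)
I = 1264847/6068 (I = 462/(-1517) + 167/(((1/5)*4)) = 462*(-1/1517) + 167/(4/5) = -462/1517 + 167*(5/4) = -462/1517 + 835/4 = 1264847/6068 ≈ 208.45)
20**2 - I = 20**2 - 1*1264847/6068 = 400 - 1264847/6068 = 1162353/6068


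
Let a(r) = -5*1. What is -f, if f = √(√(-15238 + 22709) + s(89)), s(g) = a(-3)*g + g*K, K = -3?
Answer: -I*√(712 - √7471) ≈ -25.011*I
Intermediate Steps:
a(r) = -5
s(g) = -8*g (s(g) = -5*g + g*(-3) = -5*g - 3*g = -8*g)
f = √(-712 + √7471) (f = √(√(-15238 + 22709) - 8*89) = √(√7471 - 712) = √(-712 + √7471) ≈ 25.011*I)
-f = -√(-712 + √7471)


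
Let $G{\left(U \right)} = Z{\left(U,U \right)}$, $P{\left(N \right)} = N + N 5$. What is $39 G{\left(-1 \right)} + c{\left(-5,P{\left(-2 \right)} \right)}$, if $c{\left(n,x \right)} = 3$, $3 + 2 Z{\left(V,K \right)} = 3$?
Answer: $3$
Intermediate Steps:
$Z{\left(V,K \right)} = 0$ ($Z{\left(V,K \right)} = - \frac{3}{2} + \frac{1}{2} \cdot 3 = - \frac{3}{2} + \frac{3}{2} = 0$)
$P{\left(N \right)} = 6 N$ ($P{\left(N \right)} = N + 5 N = 6 N$)
$G{\left(U \right)} = 0$
$39 G{\left(-1 \right)} + c{\left(-5,P{\left(-2 \right)} \right)} = 39 \cdot 0 + 3 = 0 + 3 = 3$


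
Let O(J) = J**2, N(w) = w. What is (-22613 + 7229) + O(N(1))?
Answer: -15383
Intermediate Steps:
(-22613 + 7229) + O(N(1)) = (-22613 + 7229) + 1**2 = -15384 + 1 = -15383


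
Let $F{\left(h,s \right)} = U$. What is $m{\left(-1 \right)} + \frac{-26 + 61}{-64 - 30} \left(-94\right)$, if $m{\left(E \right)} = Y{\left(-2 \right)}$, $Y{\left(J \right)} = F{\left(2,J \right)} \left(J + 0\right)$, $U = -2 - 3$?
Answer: $45$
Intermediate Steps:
$U = -5$
$F{\left(h,s \right)} = -5$
$Y{\left(J \right)} = - 5 J$ ($Y{\left(J \right)} = - 5 \left(J + 0\right) = - 5 J$)
$m{\left(E \right)} = 10$ ($m{\left(E \right)} = \left(-5\right) \left(-2\right) = 10$)
$m{\left(-1 \right)} + \frac{-26 + 61}{-64 - 30} \left(-94\right) = 10 + \frac{-26 + 61}{-64 - 30} \left(-94\right) = 10 + \frac{35}{-94} \left(-94\right) = 10 + 35 \left(- \frac{1}{94}\right) \left(-94\right) = 10 - -35 = 10 + 35 = 45$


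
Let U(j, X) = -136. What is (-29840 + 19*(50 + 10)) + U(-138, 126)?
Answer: -28836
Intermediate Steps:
(-29840 + 19*(50 + 10)) + U(-138, 126) = (-29840 + 19*(50 + 10)) - 136 = (-29840 + 19*60) - 136 = (-29840 + 1140) - 136 = -28700 - 136 = -28836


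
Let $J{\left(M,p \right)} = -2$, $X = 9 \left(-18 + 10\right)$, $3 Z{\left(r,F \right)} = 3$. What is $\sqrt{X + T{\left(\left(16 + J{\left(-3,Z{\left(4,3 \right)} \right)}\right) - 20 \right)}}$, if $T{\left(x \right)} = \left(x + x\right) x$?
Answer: $0$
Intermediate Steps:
$Z{\left(r,F \right)} = 1$ ($Z{\left(r,F \right)} = \frac{1}{3} \cdot 3 = 1$)
$X = -72$ ($X = 9 \left(-8\right) = -72$)
$T{\left(x \right)} = 2 x^{2}$ ($T{\left(x \right)} = 2 x x = 2 x^{2}$)
$\sqrt{X + T{\left(\left(16 + J{\left(-3,Z{\left(4,3 \right)} \right)}\right) - 20 \right)}} = \sqrt{-72 + 2 \left(\left(16 - 2\right) - 20\right)^{2}} = \sqrt{-72 + 2 \left(14 - 20\right)^{2}} = \sqrt{-72 + 2 \left(-6\right)^{2}} = \sqrt{-72 + 2 \cdot 36} = \sqrt{-72 + 72} = \sqrt{0} = 0$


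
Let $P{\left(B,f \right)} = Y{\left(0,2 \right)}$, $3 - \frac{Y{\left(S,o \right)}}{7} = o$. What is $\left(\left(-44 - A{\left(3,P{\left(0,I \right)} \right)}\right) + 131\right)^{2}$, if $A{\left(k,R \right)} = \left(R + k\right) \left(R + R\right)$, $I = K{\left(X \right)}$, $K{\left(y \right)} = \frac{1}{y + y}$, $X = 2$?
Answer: $2809$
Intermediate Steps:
$K{\left(y \right)} = \frac{1}{2 y}$
$Y{\left(S,o \right)} = 21 - 7 o$
$I = \frac{1}{4}$ ($I = \frac{1}{2 \cdot 2} = \frac{1}{2} \cdot \frac{1}{2} = \frac{1}{4} \approx 0.25$)
$P{\left(B,f \right)} = 7$ ($P{\left(B,f \right)} = 21 - 14 = 7$)
$A{\left(k,R \right)} = 2 R \left(R + k\right)$ ($A{\left(k,R \right)} = \left(R + k\right) 2 R = 2 R \left(R + k\right)$)
$\left(\left(-44 - A{\left(3,P{\left(0,I \right)} \right)}\right) + 131\right)^{2} = \left(\left(-44 - 2 \cdot 7 \left(7 + 3\right)\right) + 131\right)^{2} = \left(\left(-44 - 2 \cdot 7 \cdot 10\right) + 131\right)^{2} = \left(\left(-44 - 140\right) + 131\right)^{2} = \left(-184 + 131\right)^{2} = \left(-53\right)^{2} = 2809$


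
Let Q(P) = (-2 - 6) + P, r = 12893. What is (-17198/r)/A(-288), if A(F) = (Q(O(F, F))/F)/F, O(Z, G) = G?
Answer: 178308864/477041 ≈ 373.78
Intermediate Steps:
Q(P) = -8 + P
A(F) = (-8 + F)/F**2 (A(F) = ((-8 + F)/F)/F = (-8 + F)/F**2)
(-17198/r)/A(-288) = (-17198/12893)/(((-8 - 288)/(-288)**2)) = (-17198*1/12893)/(((1/82944)*(-296))) = -17198/(12893*(-37/10368)) = -17198/12893*(-10368/37) = 178308864/477041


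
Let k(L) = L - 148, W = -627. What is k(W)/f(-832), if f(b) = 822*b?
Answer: 775/683904 ≈ 0.0011332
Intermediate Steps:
k(L) = -148 + L
k(W)/f(-832) = (-148 - 627)/((822*(-832))) = -775/(-683904) = -775*(-1/683904) = 775/683904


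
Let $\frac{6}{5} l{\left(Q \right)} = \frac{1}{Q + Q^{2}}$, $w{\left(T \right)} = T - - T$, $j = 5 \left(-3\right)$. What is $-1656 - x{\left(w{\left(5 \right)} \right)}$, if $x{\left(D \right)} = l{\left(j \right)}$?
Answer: $- \frac{417313}{252} \approx -1656.0$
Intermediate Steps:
$j = -15$
$w{\left(T \right)} = 2 T$ ($w{\left(T \right)} = T + T = 2 T$)
$l{\left(Q \right)} = \frac{5}{6 \left(Q + Q^{2}\right)}$
$x{\left(D \right)} = \frac{1}{252}$ ($x{\left(D \right)} = \frac{5}{6 \left(-15\right) \left(1 - 15\right)} = \frac{5}{6} \left(- \frac{1}{15}\right) \frac{1}{-14} = \frac{5}{6} \left(- \frac{1}{15}\right) \left(- \frac{1}{14}\right) = \frac{1}{252}$)
$-1656 - x{\left(w{\left(5 \right)} \right)} = -1656 - \frac{1}{252} = - \frac{417313}{252}$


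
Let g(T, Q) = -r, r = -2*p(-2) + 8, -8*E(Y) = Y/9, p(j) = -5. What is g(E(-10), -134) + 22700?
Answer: 22682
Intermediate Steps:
E(Y) = -Y/72 (E(Y) = -Y/(8*9) = -Y/72)
r = 18 (r = -2*(-5) + 8 = 10 + 8 = 18)
g(T, Q) = -18 (g(T, Q) = -1*18 = -18)
g(E(-10), -134) + 22700 = -18 + 22700 = 22682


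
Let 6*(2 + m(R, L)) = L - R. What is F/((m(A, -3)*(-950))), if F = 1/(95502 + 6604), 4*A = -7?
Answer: 6/1285259275 ≈ 4.6683e-9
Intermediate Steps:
A = -7/4 (A = (¼)*(-7) = -7/4 ≈ -1.7500)
m(R, L) = -2 - R/6 + L/6 (m(R, L) = -2 + (L - R)/6 = -2 + (-R/6 + L/6) = -2 - R/6 + L/6)
F = 1/102106 ≈ 9.7937e-6
F/((m(A, -3)*(-950))) = 1/(102106*(((-2 - ⅙*(-7/4) + (⅙)*(-3))*(-950)))) = 1/(102106*(((-2 + 7/24 - ½)*(-950)))) = 1/(102106*((-53/24*(-950)))) = 1/(102106*(25175/12)) = (1/102106)*(12/25175) = 6/1285259275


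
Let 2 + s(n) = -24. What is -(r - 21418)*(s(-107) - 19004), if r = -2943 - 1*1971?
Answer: -501097960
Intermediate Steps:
r = -4914 (r = -2943 - 1971 = -4914)
s(n) = -26 (s(n) = -2 - 24 = -26)
-(r - 21418)*(s(-107) - 19004) = -(-4914 - 21418)*(-26 - 19004) = -(-26332)*(-19030) = -1*501097960 = -501097960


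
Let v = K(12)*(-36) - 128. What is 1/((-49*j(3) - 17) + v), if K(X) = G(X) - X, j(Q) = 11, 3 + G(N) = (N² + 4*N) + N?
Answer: -1/7488 ≈ -0.00013355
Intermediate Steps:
G(N) = -3 + N² + 5*N (G(N) = -3 + ((N² + 4*N) + N) = -3 + (N² + 5*N) = -3 + N² + 5*N)
K(X) = -3 + X² + 4*X (K(X) = (-3 + X² + 5*X) - X = -3 + X² + 4*X)
v = -6932 (v = (-3 + 12² + 4*12)*(-36) - 128 = (-3 + 144 + 48)*(-36) - 128 = 189*(-36) - 128 = -6804 - 128 = -6932)
1/((-49*j(3) - 17) + v) = 1/((-49*11 - 17) - 6932) = 1/((-539 - 17) - 6932) = 1/(-556 - 6932) = 1/(-7488) = -1/7488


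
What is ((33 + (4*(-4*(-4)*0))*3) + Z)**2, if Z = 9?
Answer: 1764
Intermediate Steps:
((33 + (4*(-4*(-4)*0))*3) + Z)**2 = ((33 + (4*(-4*(-4)*0))*3) + 9)**2 = ((33 + (4*(16*0))*3) + 9)**2 = ((33 + (4*0)*3) + 9)**2 = ((33 + 0*3) + 9)**2 = ((33 + 0) + 9)**2 = (33 + 9)**2 = 42**2 = 1764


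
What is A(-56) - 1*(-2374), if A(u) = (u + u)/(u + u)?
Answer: 2375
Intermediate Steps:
A(u) = 1 (A(u) = (2*u)/((2*u)) = (2*u)*(1/(2*u)) = 1)
A(-56) - 1*(-2374) = 1 - 1*(-2374) = 1 + 2374 = 2375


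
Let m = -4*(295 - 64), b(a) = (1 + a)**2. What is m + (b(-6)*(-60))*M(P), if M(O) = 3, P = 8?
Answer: -5424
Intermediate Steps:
m = -924 (m = -4*231 = -924)
m + (b(-6)*(-60))*M(P) = -924 + ((1 - 6)**2*(-60))*3 = -924 + ((-5)**2*(-60))*3 = -924 + (25*(-60))*3 = -924 - 1500*3 = -924 - 4500 = -5424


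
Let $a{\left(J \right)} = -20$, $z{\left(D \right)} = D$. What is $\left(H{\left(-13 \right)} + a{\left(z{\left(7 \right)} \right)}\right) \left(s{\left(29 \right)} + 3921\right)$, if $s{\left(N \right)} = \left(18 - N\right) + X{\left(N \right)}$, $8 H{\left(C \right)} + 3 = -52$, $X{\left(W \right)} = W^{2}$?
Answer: $- \frac{1021465}{8} \approx -1.2768 \cdot 10^{5}$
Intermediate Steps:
$H{\left(C \right)} = - \frac{55}{8}$ ($H{\left(C \right)} = - \frac{3}{8} + \frac{1}{8} \left(-52\right) = - \frac{3}{8} - \frac{13}{2} = - \frac{55}{8}$)
$s{\left(N \right)} = 18 + N^{2} - N$ ($s{\left(N \right)} = \left(18 - N\right) + N^{2} = 18 + N^{2} - N$)
$\left(H{\left(-13 \right)} + a{\left(z{\left(7 \right)} \right)}\right) \left(s{\left(29 \right)} + 3921\right) = \left(- \frac{55}{8} - 20\right) \left(\left(18 + 29^{2} - 29\right) + 3921\right) = - \frac{215 \left(\left(18 + 841 - 29\right) + 3921\right)}{8} = - \frac{215 \left(830 + 3921\right)}{8} = \left(- \frac{215}{8}\right) 4751 = - \frac{1021465}{8}$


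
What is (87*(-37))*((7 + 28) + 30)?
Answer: -209235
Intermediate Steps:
(87*(-37))*((7 + 28) + 30) = -3219*(35 + 30) = -3219*65 = -209235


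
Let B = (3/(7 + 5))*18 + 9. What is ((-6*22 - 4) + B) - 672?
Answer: -1589/2 ≈ -794.50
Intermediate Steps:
B = 27/2 (B = (3/12)*18 + 9 = ((1/12)*3)*18 + 9 = (¼)*18 + 9 = 9/2 + 9 = 27/2 ≈ 13.500)
((-6*22 - 4) + B) - 672 = ((-6*22 - 4) + 27/2) - 672 = ((-132 - 4) + 27/2) - 672 = (-136 + 27/2) - 672 = -245/2 - 672 = -1589/2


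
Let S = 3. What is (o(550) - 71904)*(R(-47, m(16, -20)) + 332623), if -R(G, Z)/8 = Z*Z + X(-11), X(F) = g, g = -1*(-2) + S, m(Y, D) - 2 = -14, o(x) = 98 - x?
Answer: -23981021436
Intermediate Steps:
m(Y, D) = -12 (m(Y, D) = 2 - 14 = -12)
g = 5 (g = -1*(-2) + 3 = 2 + 3 = 5)
X(F) = 5
R(G, Z) = -40 - 8*Z² (R(G, Z) = -8*(Z*Z + 5) = -8*(Z² + 5) = -8*(5 + Z²) = -40 - 8*Z²)
(o(550) - 71904)*(R(-47, m(16, -20)) + 332623) = ((98 - 1*550) - 71904)*((-40 - 8*(-12)²) + 332623) = ((98 - 550) - 71904)*((-40 - 8*144) + 332623) = (-452 - 71904)*((-40 - 1152) + 332623) = -72356*(-1192 + 332623) = -72356*331431 = -23981021436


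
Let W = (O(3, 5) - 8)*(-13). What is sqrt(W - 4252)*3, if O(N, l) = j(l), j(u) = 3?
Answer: 3*I*sqrt(4187) ≈ 194.12*I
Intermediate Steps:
O(N, l) = 3
W = 65 (W = (3 - 8)*(-13) = -5*(-13) = 65)
sqrt(W - 4252)*3 = sqrt(65 - 4252)*3 = sqrt(-4187)*3 = (I*sqrt(4187))*3 = 3*I*sqrt(4187)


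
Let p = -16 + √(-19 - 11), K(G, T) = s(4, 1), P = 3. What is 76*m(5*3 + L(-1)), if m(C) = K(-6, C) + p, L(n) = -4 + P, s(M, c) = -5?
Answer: -1596 + 76*I*√30 ≈ -1596.0 + 416.27*I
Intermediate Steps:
K(G, T) = -5
p = -16 + I*√30 (p = -16 + √(-30) = -16 + I*√30 ≈ -16.0 + 5.4772*I)
L(n) = -1 (L(n) = -4 + 3 = -1)
m(C) = -21 + I*√30 (m(C) = -5 + (-16 + I*√30) = -21 + I*√30)
76*m(5*3 + L(-1)) = 76*(-21 + I*√30) = -1596 + 76*I*√30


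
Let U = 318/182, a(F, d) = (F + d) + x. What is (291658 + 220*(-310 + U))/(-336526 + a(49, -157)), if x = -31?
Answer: -20369658/30636515 ≈ -0.66488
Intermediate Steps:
a(F, d) = -31 + F + d (a(F, d) = (F + d) - 31 = -31 + F + d)
U = 159/91 (U = 318*(1/182) = 159/91 ≈ 1.7473)
(291658 + 220*(-310 + U))/(-336526 + a(49, -157)) = (291658 + 220*(-310 + 159/91))/(-336526 + (-31 + 49 - 157)) = (291658 + 220*(-28051/91))/(-336526 - 139) = (291658 - 6171220/91)/(-336665) = (20369658/91)*(-1/336665) = -20369658/30636515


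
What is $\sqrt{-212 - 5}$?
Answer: $i \sqrt{217} \approx 14.731 i$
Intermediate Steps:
$\sqrt{-212 - 5} = \sqrt{-217} = i \sqrt{217}$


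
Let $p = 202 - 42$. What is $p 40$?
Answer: $6400$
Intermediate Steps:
$p = 160$
$p 40 = 160 \cdot 40 = 6400$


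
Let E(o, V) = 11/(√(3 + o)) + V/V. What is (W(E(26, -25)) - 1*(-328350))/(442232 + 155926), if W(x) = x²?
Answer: 1587050/2891097 + √29/788481 ≈ 0.54895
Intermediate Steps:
E(o, V) = 1 + 11/√(3 + o) (E(o, V) = 11/√(3 + o) + 1 = 1 + 11/√(3 + o))
(W(E(26, -25)) - 1*(-328350))/(442232 + 155926) = ((1 + 11/√(3 + 26))² - 1*(-328350))/(442232 + 155926) = ((1 + 11/√29)² + 328350)/598158 = ((1 + 11*(√29/29))² + 328350)*(1/598158) = ((1 + 11*√29/29)² + 328350)*(1/598158) = (328350 + (1 + 11*√29/29)²)*(1/598158) = 4975/9063 + (1 + 11*√29/29)²/598158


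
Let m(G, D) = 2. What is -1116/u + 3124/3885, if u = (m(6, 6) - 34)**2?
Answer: -284171/994560 ≈ -0.28573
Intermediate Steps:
u = 1024 (u = (2 - 34)**2 = (-32)**2 = 1024)
-1116/u + 3124/3885 = -1116/1024 + 3124/3885 = -1116*1/1024 + 3124*(1/3885) = -279/256 + 3124/3885 = -284171/994560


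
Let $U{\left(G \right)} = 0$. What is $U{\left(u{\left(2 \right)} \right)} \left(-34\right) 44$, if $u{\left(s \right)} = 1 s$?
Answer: $0$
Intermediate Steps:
$u{\left(s \right)} = s$
$U{\left(u{\left(2 \right)} \right)} \left(-34\right) 44 = 0 \left(-34\right) 44 = 0 \cdot 44 = 0$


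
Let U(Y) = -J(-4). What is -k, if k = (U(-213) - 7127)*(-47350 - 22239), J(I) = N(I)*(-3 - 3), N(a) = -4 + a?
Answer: -499301075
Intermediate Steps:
J(I) = 24 - 6*I (J(I) = (-4 + I)*(-3 - 3) = (-4 + I)*(-6) = 24 - 6*I)
U(Y) = -48 (U(Y) = -(24 - 6*(-4)) = -(24 + 24) = -1*48 = -48)
k = 499301075 (k = (-48 - 7127)*(-47350 - 22239) = -7175*(-69589) = 499301075)
-k = -1*499301075 = -499301075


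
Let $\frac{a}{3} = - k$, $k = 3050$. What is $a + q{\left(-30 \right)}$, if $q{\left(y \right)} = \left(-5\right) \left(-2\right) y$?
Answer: $-9450$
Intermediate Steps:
$q{\left(y \right)} = 10 y$
$a = -9150$ ($a = 3 \left(\left(-1\right) 3050\right) = 3 \left(-3050\right) = -9150$)
$a + q{\left(-30 \right)} = -9150 + 10 \left(-30\right) = -9150 - 300 = -9450$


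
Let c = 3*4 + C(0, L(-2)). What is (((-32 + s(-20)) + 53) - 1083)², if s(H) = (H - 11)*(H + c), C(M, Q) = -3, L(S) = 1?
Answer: 519841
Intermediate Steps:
c = 9 (c = 3*4 - 3 = 12 - 3 = 9)
s(H) = (-11 + H)*(9 + H) (s(H) = (H - 11)*(H + 9) = (-11 + H)*(9 + H))
(((-32 + s(-20)) + 53) - 1083)² = (((-32 + (-99 + (-20)² - 2*(-20))) + 53) - 1083)² = (((-32 + (-99 + 400 + 40)) + 53) - 1083)² = (((-32 + 341) + 53) - 1083)² = ((309 + 53) - 1083)² = (362 - 1083)² = (-721)² = 519841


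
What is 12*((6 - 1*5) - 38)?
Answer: -444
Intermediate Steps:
12*((6 - 1*5) - 38) = 12*((6 - 5) - 38) = 12*(1 - 38) = 12*(-37) = -444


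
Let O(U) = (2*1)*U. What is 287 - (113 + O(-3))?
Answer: 180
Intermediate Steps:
O(U) = 2*U
287 - (113 + O(-3)) = 287 - (113 + 2*(-3)) = 287 - (113 - 6) = 287 - 1*107 = 287 - 107 = 180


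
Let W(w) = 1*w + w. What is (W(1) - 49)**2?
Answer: 2209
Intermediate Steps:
W(w) = 2*w (W(w) = w + w = 2*w)
(W(1) - 49)**2 = (2*1 - 49)**2 = (2 - 49)**2 = (-47)**2 = 2209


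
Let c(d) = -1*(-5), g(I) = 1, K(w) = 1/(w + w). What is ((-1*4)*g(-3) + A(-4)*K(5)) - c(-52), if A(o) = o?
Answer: -47/5 ≈ -9.4000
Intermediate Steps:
K(w) = 1/(2*w)
c(d) = 5
((-1*4)*g(-3) + A(-4)*K(5)) - c(-52) = (-1*4*1 - 2/5) - 1*5 = (-4*1 - 2/5) - 5 = (-4 - 4*⅒) - 5 = (-4 - ⅖) - 5 = -22/5 - 5 = -47/5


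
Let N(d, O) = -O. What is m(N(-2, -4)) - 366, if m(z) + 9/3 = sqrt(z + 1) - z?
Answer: -373 + sqrt(5) ≈ -370.76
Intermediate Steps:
m(z) = -3 + sqrt(1 + z) - z (m(z) = -3 + (sqrt(z + 1) - z) = -3 + (sqrt(1 + z) - z) = -3 + sqrt(1 + z) - z)
m(N(-2, -4)) - 366 = (-3 + sqrt(1 - 1*(-4)) - (-1)*(-4)) - 366 = (-3 + sqrt(1 + 4) - 1*4) - 366 = (-3 + sqrt(5) - 4) - 366 = (-7 + sqrt(5)) - 366 = -373 + sqrt(5)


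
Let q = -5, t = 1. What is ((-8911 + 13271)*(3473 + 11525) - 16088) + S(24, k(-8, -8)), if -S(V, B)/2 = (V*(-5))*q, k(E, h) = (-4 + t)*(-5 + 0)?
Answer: 65373992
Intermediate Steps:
k(E, h) = 15 (k(E, h) = (-4 + 1)*(-5 + 0) = -3*(-5) = 15)
S(V, B) = -50*V (S(V, B) = -2*V*(-5)*(-5) = -2*(-5*V)*(-5) = -50*V)
((-8911 + 13271)*(3473 + 11525) - 16088) + S(24, k(-8, -8)) = ((-8911 + 13271)*(3473 + 11525) - 16088) - 50*24 = (4360*14998 - 16088) - 1200 = (65391280 - 16088) - 1200 = 65375192 - 1200 = 65373992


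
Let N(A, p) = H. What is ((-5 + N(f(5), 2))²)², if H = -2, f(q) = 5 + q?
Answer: 2401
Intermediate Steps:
N(A, p) = -2
((-5 + N(f(5), 2))²)² = ((-5 - 2)²)² = ((-7)²)² = 49² = 2401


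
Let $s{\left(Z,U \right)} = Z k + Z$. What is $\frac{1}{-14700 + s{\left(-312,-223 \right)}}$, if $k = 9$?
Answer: $- \frac{1}{17820} \approx -5.6117 \cdot 10^{-5}$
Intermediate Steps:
$s{\left(Z,U \right)} = 10 Z$ ($s{\left(Z,U \right)} = Z 9 + Z = 9 Z + Z = 10 Z$)
$\frac{1}{-14700 + s{\left(-312,-223 \right)}} = \frac{1}{-14700 + 10 \left(-312\right)} = \frac{1}{-14700 - 3120} = \frac{1}{-17820} = - \frac{1}{17820}$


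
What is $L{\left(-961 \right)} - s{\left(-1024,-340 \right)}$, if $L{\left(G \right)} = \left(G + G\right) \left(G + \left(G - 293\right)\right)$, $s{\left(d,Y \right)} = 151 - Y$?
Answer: $4256739$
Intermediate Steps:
$L{\left(G \right)} = 2 G \left(-293 + 2 G\right)$ ($L{\left(G \right)} = 2 G \left(G + \left(-293 + G\right)\right) = 2 G \left(-293 + 2 G\right)$)
$L{\left(-961 \right)} - s{\left(-1024,-340 \right)} = 2 \left(-961\right) \left(-293 + 2 \left(-961\right)\right) - \left(151 - -340\right) = 2 \left(-961\right) \left(-293 - 1922\right) - \left(151 + 340\right) = 2 \left(-961\right) \left(-2215\right) - 491 = 4257230 - 491 = 4256739$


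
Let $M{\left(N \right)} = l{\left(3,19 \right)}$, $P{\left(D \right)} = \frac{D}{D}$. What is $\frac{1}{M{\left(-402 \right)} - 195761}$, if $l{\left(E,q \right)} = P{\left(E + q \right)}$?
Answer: $- \frac{1}{195760} \approx -5.1083 \cdot 10^{-6}$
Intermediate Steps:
$P{\left(D \right)} = 1$
$l{\left(E,q \right)} = 1$
$M{\left(N \right)} = 1$
$\frac{1}{M{\left(-402 \right)} - 195761} = \frac{1}{1 - 195761} = \frac{1}{-195760} = - \frac{1}{195760}$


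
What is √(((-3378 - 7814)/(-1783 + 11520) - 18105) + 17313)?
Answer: 4*I*√4699864897/9737 ≈ 28.163*I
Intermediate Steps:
√(((-3378 - 7814)/(-1783 + 11520) - 18105) + 17313) = √((-11192/9737 - 18105) + 17313) = √(-176299577/9737 + 17313) = √(-7722896/9737) = 4*I*√4699864897/9737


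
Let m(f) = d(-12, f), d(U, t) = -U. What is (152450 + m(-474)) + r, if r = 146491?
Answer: 298953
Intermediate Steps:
m(f) = 12 (m(f) = -1*(-12) = 12)
(152450 + m(-474)) + r = (152450 + 12) + 146491 = 152462 + 146491 = 298953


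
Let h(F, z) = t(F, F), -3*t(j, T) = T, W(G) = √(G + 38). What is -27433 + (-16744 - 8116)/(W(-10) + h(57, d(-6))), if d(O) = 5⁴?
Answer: -8662849/333 + 49720*√7/333 ≈ -25620.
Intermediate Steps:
W(G) = √(38 + G)
t(j, T) = -T/3
d(O) = 625
h(F, z) = -F/3
-27433 + (-16744 - 8116)/(W(-10) + h(57, d(-6))) = -27433 + (-16744 - 8116)/(√(38 - 10) - ⅓*57) = -27433 - 24860/(√28 - 19) = -27433 - 24860/(2*√7 - 19) = -27433 - 24860/(-19 + 2*√7)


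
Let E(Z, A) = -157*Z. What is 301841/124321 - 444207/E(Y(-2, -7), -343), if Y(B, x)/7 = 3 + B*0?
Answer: 18739809408/136628779 ≈ 137.16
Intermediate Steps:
Y(B, x) = 21 (Y(B, x) = 7*(3 + B*0) = 7*(3 + 0) = 7*3 = 21)
301841/124321 - 444207/E(Y(-2, -7), -343) = 301841/124321 - 444207/((-157*21)) = 301841*(1/124321) - 444207/(-3297) = 301841/124321 - 444207*(-1/3297) = 301841/124321 + 148069/1099 = 18739809408/136628779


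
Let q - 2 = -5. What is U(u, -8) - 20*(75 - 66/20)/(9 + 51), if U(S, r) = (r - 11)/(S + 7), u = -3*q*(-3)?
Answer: -459/20 ≈ -22.950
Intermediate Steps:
q = -3 (q = 2 - 5 = -3)
u = -27 (u = -3*(-3)*(-3) = 9*(-3) = -27)
U(S, r) = (-11 + r)/(7 + S)
U(u, -8) - 20*(75 - 66/20)/(9 + 51) = (-11 - 8)/(7 - 27) - 20*(75 - 66/20)/(9 + 51) = -19/(-20) - 20*(75 - 66*1/20)/60 = -1/20*(-19) - 20*(75 - 33/10)/60 = 19/20 - 1434/60 = 19/20 - 20*239/200 = 19/20 - 239/10 = -459/20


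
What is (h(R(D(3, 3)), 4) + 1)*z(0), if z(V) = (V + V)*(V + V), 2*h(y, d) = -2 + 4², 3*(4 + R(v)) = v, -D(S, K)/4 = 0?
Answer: 0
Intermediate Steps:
D(S, K) = 0 (D(S, K) = -4*0 = 0)
R(v) = -4 + v/3
h(y, d) = 7 (h(y, d) = (-2 + 4²)/2 = (-2 + 16)/2 = (½)*14 = 7)
z(V) = 4*V² (z(V) = (2*V)*(2*V) = 4*V²)
(h(R(D(3, 3)), 4) + 1)*z(0) = (7 + 1)*(4*0²) = 8*(4*0) = 8*0 = 0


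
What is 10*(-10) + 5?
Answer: -95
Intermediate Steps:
10*(-10) + 5 = -100 + 5 = -95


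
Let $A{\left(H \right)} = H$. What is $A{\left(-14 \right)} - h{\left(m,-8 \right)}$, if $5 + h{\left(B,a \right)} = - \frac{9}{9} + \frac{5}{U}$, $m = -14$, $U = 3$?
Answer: $- \frac{29}{3} \approx -9.6667$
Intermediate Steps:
$h{\left(B,a \right)} = - \frac{13}{3}$ ($h{\left(B,a \right)} = -5 + \left(- \frac{9}{9} + \frac{5}{3}\right) = -5 + \left(\left(-9\right) \frac{1}{9} + 5 \cdot \frac{1}{3}\right) = -5 + \left(-1 + \frac{5}{3}\right) = -5 + \frac{2}{3} = - \frac{13}{3}$)
$A{\left(-14 \right)} - h{\left(m,-8 \right)} = -14 - - \frac{13}{3} = -14 + \frac{13}{3} = - \frac{29}{3}$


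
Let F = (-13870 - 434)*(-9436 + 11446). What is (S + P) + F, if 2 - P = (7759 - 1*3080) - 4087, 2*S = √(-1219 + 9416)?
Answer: -28751630 + √8197/2 ≈ -2.8752e+7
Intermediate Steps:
S = √8197/2 (S = √(-1219 + 9416)/2 = √8197/2 ≈ 45.269)
F = -28751040 (F = -14304*2010 = -28751040)
P = -590 (P = 2 - ((7759 - 1*3080) - 4087) = 2 - ((7759 - 3080) - 4087) = 2 - (4679 - 4087) = 2 - 1*592 = 2 - 592 = -590)
(S + P) + F = (√8197/2 - 590) - 28751040 = (-590 + √8197/2) - 28751040 = -28751630 + √8197/2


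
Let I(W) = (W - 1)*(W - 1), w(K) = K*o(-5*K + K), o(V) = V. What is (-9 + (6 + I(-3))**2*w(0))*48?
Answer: -432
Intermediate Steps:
w(K) = -4*K**2 (w(K) = K*(-5*K + K) = K*(-4*K) = -4*K**2)
I(W) = (-1 + W)**2 (I(W) = (-1 + W)*(-1 + W) = (-1 + W)**2)
(-9 + (6 + I(-3))**2*w(0))*48 = (-9 + (6 + (-1 - 3)**2)**2*(-4*0**2))*48 = (-9 + (6 + (-4)**2)**2*(-4*0))*48 = (-9 + (6 + 16)**2*0)*48 = (-9 + 22**2*0)*48 = (-9 + 484*0)*48 = (-9 + 0)*48 = -9*48 = -432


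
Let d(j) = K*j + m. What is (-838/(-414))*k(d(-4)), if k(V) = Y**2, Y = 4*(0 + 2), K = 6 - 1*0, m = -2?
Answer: 26816/207 ≈ 129.55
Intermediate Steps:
K = 6 (K = 6 + 0 = 6)
Y = 8 (Y = 4*2 = 8)
d(j) = -2 + 6*j (d(j) = 6*j - 2 = -2 + 6*j)
k(V) = 64 (k(V) = 8**2 = 64)
(-838/(-414))*k(d(-4)) = -838/(-414)*64 = -838*(-1/414)*64 = (419/207)*64 = 26816/207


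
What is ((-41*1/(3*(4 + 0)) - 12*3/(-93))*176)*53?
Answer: -2628164/93 ≈ -28260.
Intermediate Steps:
((-41*1/(3*(4 + 0)) - 12*3/(-93))*176)*53 = ((-41/(3*4) - 36*(-1/93))*176)*53 = ((-41/12 + 12/31)*176)*53 = -1127/372*176*53 = -49588/93*53 = -2628164/93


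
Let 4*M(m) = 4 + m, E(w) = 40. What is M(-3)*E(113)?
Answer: 10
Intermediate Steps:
M(m) = 1 + m/4 (M(m) = (4 + m)/4 = 1 + m/4)
M(-3)*E(113) = (1 + (¼)*(-3))*40 = (1 - ¾)*40 = (¼)*40 = 10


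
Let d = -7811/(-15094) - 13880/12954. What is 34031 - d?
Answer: 3327055331491/97763838 ≈ 34032.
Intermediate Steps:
d = -54160513/97763838 (d = -7811*(-1/15094) - 13880*1/12954 = 7811/15094 - 6940/6477 = -54160513/97763838 ≈ -0.55399)
34031 - d = 34031 - 1*(-54160513/97763838) = 34031 + 54160513/97763838 = 3327055331491/97763838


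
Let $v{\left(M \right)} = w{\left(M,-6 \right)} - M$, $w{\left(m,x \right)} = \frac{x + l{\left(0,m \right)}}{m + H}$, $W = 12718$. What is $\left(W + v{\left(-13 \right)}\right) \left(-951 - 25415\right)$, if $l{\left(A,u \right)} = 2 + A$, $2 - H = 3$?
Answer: $- \frac{2349711554}{7} \approx -3.3567 \cdot 10^{8}$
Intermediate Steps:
$H = -1$ ($H = 2 - 3 = -1$)
$w{\left(m,x \right)} = \frac{2 + x}{-1 + m}$ ($w{\left(m,x \right)} = \frac{x + \left(2 + 0\right)}{m - 1} = \frac{x + 2}{-1 + m} = \frac{2 + x}{-1 + m}$)
$v{\left(M \right)} = - M - \frac{4}{-1 + M}$ ($v{\left(M \right)} = \frac{2 - 6}{-1 + M} - M = \frac{1}{-1 + M} \left(-4\right) - M = - \frac{4}{-1 + M} - M = - M - \frac{4}{-1 + M}$)
$\left(W + v{\left(-13 \right)}\right) \left(-951 - 25415\right) = \left(12718 + \frac{-4 - 13 - \left(-13\right)^{2}}{-1 - 13}\right) \left(-951 - 25415\right) = \left(12718 + \frac{-4 - 13 - 169}{-14}\right) \left(-26366\right) = \left(12718 - \frac{-4 - 13 - 169}{14}\right) \left(-26366\right) = \left(12718 - - \frac{93}{7}\right) \left(-26366\right) = \left(12718 + \frac{93}{7}\right) \left(-26366\right) = \frac{89119}{7} \left(-26366\right) = - \frac{2349711554}{7}$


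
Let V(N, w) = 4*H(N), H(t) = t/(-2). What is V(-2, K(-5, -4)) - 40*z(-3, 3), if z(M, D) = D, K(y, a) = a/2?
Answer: -116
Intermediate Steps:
K(y, a) = a/2 (K(y, a) = a*(½) = a/2)
H(t) = -t/2 (H(t) = t*(-½) = -t/2)
V(N, w) = -2*N (V(N, w) = 4*(-N/2) = -2*N)
V(-2, K(-5, -4)) - 40*z(-3, 3) = -2*(-2) - 40*3 = 4 - 120 = -116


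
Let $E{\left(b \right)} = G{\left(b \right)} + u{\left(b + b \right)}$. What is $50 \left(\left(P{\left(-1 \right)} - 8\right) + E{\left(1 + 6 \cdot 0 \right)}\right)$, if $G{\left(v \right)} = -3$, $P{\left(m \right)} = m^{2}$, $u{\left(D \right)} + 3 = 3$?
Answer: $-500$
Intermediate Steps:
$u{\left(D \right)} = 0$ ($u{\left(D \right)} = -3 + 3 = 0$)
$E{\left(b \right)} = -3$ ($E{\left(b \right)} = -3 + 0 = -3$)
$50 \left(\left(P{\left(-1 \right)} - 8\right) + E{\left(1 + 6 \cdot 0 \right)}\right) = 50 \left(\left(\left(-1\right)^{2} - 8\right) - 3\right) = 50 \left(\left(1 - 8\right) - 3\right) = 50 \left(-7 - 3\right) = 50 \left(-10\right) = -500$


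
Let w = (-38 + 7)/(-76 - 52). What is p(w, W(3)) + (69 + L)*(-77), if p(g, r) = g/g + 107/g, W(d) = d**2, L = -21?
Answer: -100849/31 ≈ -3253.2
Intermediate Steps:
w = 31/128 (w = -31/(-128) = -31*(-1/128) = 31/128 ≈ 0.24219)
p(g, r) = 1 + 107/g
p(w, W(3)) + (69 + L)*(-77) = (107 + 31/128)/(31/128) + (69 - 21)*(-77) = (128/31)*(13727/128) + 48*(-77) = 13727/31 - 3696 = -100849/31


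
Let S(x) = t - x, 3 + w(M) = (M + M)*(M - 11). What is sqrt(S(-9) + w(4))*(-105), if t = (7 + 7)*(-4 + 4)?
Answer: -525*I*sqrt(2) ≈ -742.46*I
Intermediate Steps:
w(M) = -3 + 2*M*(-11 + M) (w(M) = -3 + (M + M)*(M - 11) = -3 + (2*M)*(-11 + M) = -3 + 2*M*(-11 + M))
t = 0 (t = 14*0 = 0)
S(x) = -x (S(x) = 0 - x = -x)
sqrt(S(-9) + w(4))*(-105) = sqrt(-1*(-9) + (-3 - 22*4 + 2*4**2))*(-105) = sqrt(9 + (-3 - 88 + 2*16))*(-105) = sqrt(9 + (-3 - 88 + 32))*(-105) = sqrt(9 - 59)*(-105) = sqrt(-50)*(-105) = (5*I*sqrt(2))*(-105) = -525*I*sqrt(2)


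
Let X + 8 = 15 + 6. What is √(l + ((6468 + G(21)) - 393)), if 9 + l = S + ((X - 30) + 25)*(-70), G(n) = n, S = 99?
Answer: √5626 ≈ 75.007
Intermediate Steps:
X = 13 (X = -8 + (15 + 6) = -8 + 21 = 13)
l = -470 (l = -9 + (99 + ((13 - 30) + 25)*(-70)) = -9 + (99 + (-17 + 25)*(-70)) = -9 + (99 + 8*(-70)) = -9 + (99 - 560) = -9 - 461 = -470)
√(l + ((6468 + G(21)) - 393)) = √(-470 + ((6468 + 21) - 393)) = √(-470 + (6489 - 393)) = √(-470 + 6096) = √5626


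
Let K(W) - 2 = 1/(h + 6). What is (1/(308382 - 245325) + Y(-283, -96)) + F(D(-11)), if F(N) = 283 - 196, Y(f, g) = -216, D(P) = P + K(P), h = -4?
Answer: -8134352/63057 ≈ -129.00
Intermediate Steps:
K(W) = 5/2 (K(W) = 2 + 1/(-4 + 6) = 2 + 1/2 = 2 + ½ = 5/2)
D(P) = 5/2 + P (D(P) = P + 5/2 = 5/2 + P)
F(N) = 87
(1/(308382 - 245325) + Y(-283, -96)) + F(D(-11)) = (1/(308382 - 245325) - 216) + 87 = (1/63057 - 216) + 87 = -13620311/63057 + 87 = -8134352/63057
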